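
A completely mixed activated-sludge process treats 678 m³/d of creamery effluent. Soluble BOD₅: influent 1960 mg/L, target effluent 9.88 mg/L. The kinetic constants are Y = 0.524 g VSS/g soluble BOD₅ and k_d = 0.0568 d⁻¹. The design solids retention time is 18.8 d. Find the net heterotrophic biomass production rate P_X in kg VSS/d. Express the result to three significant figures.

P_X ≈ 335 kg VSS/d

Y_obs = Y / (1 + k_d θ_c) = 0.524 / (1 + 0.0568 × 18.8) = 0.524 / 2.068 = 0.2534.
Q·(S₀ − S) = 678 × (1960 − 9.88) × 10⁻³ = 1322 kg/d removed.
Net biomass production P_X = Y_obs × Q·(S₀ − S) = 0.2534 × 1322 = 335.0 kg VSS/d.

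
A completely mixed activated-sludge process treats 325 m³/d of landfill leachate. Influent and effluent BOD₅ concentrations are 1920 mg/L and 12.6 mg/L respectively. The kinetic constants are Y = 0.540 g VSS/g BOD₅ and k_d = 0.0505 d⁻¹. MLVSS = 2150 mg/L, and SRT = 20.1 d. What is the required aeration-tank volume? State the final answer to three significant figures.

V ≈ 1550 m³

Steady-state biomass mass balance: V·X·(1 + k_d·θ_c) = Y·Q·(S₀ − S)·θ_c, so V = 0.540 × 325 × (1920 − 12.6) × 20.1 / [2150 × (1 + 0.0505 × 20.1)] = 6.73×10^6 / 4332 = 1553 m³.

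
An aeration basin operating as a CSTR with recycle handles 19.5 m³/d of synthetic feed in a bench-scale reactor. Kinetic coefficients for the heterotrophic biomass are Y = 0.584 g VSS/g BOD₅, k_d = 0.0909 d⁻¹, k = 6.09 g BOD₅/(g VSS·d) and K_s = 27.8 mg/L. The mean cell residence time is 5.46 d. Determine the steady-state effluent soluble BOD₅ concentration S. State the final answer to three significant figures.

For a completely mixed reactor with recycle the Lawrence–McCarty relation gives S = K_s·(1 + k_d·θ_c) / [θ_c·(Y·k − k_d) − 1] = 27.8 × (1 + 0.0909 × 5.46) / [5.46 × (0.584 × 6.09 − 0.0909) − 1] = 41.60 / 17.92 = 2.321 mg/L.

S ≈ 2.32 mg/L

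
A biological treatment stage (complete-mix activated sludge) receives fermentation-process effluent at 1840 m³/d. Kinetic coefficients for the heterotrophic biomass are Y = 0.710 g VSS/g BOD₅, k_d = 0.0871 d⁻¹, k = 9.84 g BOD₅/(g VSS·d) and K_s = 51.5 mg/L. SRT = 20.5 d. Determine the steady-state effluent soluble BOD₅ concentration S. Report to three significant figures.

S ≈ 1.02 mg/L

For a completely mixed reactor with recycle the Lawrence–McCarty relation gives S = K_s·(1 + k_d·θ_c) / [θ_c·(Y·k − k_d) − 1] = 51.5 × (1 + 0.0871 × 20.5) / [20.5 × (0.710 × 9.84 − 0.0871) − 1] = 143.5 / 140.4 = 1.022 mg/L.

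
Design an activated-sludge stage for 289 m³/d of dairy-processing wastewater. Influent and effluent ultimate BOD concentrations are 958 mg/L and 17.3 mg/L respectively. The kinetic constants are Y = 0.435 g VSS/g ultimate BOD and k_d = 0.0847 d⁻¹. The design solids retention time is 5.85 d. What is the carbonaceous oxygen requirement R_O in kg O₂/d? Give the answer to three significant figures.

Observed yield with endogenous decay: Y_obs = Y / (1 + k_d·θ_c) = 0.435 / (1 + 0.0847 × 5.85) = 0.435 / 1.495 = 0.2909 g VSS/g ultimate BOD.
Q·(S₀ − S) = 289 × (958 − 17.3) × 10⁻³ = 271.9 kg/d removed.
Net sludge production P_X = 0.2909 × 271.9 = 79.08 kg VSS/d.
R_O = Q·(S₀ − S) − 1.42·P_X = 271.9 − 1.42 × 79.08 = 159.6 kg O₂/d.

R_O ≈ 160 kg O₂/d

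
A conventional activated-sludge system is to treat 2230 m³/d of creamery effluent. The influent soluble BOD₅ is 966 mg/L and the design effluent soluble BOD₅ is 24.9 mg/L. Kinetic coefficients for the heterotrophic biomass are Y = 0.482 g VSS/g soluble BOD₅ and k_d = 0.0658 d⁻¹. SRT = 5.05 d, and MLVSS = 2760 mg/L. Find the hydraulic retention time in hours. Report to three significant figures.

τ ≈ 15.0 h

Steady-state biomass mass balance: V·X·(1 + k_d·θ_c) = Y·Q·(S₀ − S)·θ_c, so V = 0.482 × 2230 × (966 − 24.9) × 5.05 / [2760 × (1 + 0.0658 × 5.05)] = 5.11×10^6 / 3677 = 1389 m³.
τ = V/Q = 1389/2230 = 0.6230 d, or 14.95 h.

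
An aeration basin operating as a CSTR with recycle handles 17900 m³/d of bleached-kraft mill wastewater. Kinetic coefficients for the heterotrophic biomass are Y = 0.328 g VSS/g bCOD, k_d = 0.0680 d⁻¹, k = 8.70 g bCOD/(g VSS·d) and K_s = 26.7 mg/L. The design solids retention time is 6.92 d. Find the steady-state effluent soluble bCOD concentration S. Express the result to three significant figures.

S ≈ 2.15 mg/L

Effluent substrate depends only on kinetics and SRT: S = K_s(1 + k_d θ_c) / [θ_c(Yk − k_d) − 1] = 26.7 × (1 + 0.0680 × 6.92) / [6.92 × (0.328 × 8.70 − 0.0680) − 1] = 39.26 / 18.28 = 2.148 mg/L.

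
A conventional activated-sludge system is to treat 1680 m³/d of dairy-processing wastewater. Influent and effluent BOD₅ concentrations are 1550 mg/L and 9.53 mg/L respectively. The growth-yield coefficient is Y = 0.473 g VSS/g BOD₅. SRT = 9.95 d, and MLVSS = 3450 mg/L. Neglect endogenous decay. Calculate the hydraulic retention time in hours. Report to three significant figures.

V·X = Y·Q·ΔS·θ_c gives V = 0.473 × 1680 × (1550 − 9.53) × 9.95 / 3450 = 3530 m³.
τ = V/Q = 3530/1680 = 2.101 d, or 50.43 h.

τ ≈ 50.4 h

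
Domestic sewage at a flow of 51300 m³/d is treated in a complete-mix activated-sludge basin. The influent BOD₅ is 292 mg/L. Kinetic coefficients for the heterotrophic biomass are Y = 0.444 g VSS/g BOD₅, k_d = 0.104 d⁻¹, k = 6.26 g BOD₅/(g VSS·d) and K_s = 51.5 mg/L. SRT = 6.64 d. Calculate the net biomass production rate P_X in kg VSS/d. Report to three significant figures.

P_X ≈ 3860 kg VSS/d

Effluent substrate depends only on kinetics and SRT: S = K_s(1 + k_d θ_c) / [θ_c(Yk − k_d) − 1] = 51.5 × (1 + 0.104 × 6.64) / [6.64 × (0.444 × 6.26 − 0.104) − 1] = 87.06 / 16.76 = 5.193 mg/L.
The observed yield is Y_obs = Y/(1 + k_d·θ_c) = 0.444 / (1 + 0.104 × 6.64) = 0.444 / 1.691 = 0.2626 g VSS per g BOD₅ removed.
Substrate removed = Q·(S₀ − S) = 51300 m³/d × (292 − 5.19) g/m³ = 1.47×10^7 g/d = 14713 kg/d.
P_X = Y_obs · Q(S₀ − S) = 0.2626 × 14713 = 3864 kg VSS/d.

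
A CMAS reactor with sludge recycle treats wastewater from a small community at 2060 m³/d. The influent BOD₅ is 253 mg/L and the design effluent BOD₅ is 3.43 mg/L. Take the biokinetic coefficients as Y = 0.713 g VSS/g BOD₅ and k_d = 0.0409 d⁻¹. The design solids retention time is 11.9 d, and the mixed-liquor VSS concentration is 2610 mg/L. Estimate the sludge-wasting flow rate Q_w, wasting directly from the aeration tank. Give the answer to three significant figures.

Rearranging the biomass balance for a CMAS with decay, V = Y·Q·ΔS·θ_c / [X·(1+k_d θ_c)] = 0.713 × 2060 × (253 − 3.43) × 11.9 / [2610 × (1 + 0.0409 × 11.9)] = 4.36×10^6 / 3880 = 1124 m³.
Wasting from the aeration tank: Q_w = V / θ_c = 1124 / 11.9 = 94.47 m³/d.

Q_w ≈ 94.5 m³/d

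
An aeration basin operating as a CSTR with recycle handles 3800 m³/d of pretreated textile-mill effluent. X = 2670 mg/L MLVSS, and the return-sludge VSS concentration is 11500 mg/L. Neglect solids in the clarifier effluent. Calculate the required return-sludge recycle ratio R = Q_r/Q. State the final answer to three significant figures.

R ≈ 0.302

Solids balance on the clarifier gives (1+R)X = R·X_r, so R = X/(X_r − X) = 2670 / (11500 − 2670) = 0.3024.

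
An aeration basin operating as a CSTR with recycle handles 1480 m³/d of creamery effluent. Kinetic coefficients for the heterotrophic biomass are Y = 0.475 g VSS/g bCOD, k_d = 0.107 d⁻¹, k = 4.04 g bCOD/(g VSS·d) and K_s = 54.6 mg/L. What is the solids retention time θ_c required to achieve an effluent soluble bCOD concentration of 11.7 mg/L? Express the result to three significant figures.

At the target effluent, Y k S/(K_s+S) = 0.475×4.04×11.7/66.30 = 0.3386 d⁻¹.
Then 1/θ_c = μ − k_d = 0.3386 − 0.107 = 0.2316 d⁻¹, giving θ_c = 4.317 d.

θ_c ≈ 4.32 d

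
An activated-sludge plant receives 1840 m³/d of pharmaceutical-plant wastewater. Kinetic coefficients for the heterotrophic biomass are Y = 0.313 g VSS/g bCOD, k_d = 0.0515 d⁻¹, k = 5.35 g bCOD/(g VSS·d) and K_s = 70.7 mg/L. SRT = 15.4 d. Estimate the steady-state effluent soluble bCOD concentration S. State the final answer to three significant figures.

For a completely mixed reactor with recycle the Lawrence–McCarty relation gives S = K_s·(1 + k_d·θ_c) / [θ_c·(Y·k − k_d) − 1] = 70.7 × (1 + 0.0515 × 15.4) / [15.4 × (0.313 × 5.35 − 0.0515) − 1] = 126.8 / 23.99 = 5.283 mg/L.

S ≈ 5.28 mg/L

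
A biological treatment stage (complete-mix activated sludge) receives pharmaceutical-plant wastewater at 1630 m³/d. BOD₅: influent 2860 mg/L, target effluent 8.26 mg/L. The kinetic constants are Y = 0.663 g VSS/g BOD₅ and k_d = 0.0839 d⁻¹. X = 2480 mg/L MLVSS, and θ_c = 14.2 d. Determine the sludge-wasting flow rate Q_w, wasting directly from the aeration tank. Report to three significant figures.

Q_w ≈ 567 m³/d

Steady-state biomass mass balance: V·X·(1 + k_d·θ_c) = Y·Q·(S₀ − S)·θ_c, so V = 0.663 × 1630 × (2860 − 8.26) × 14.2 / [2480 × (1 + 0.0839 × 14.2)] = 4.38×10^7 / 5435 = 8052 m³.
For wasting at MLVSS concentration, Q_w = V/θ_c = 8052/14.2 = 567.1 m³/d.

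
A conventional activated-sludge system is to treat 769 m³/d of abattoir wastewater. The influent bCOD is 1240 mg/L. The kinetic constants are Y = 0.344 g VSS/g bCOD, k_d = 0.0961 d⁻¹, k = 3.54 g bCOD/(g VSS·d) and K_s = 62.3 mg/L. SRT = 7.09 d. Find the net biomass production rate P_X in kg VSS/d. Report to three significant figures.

From the Monod/SRT balance for a CMAS, S = K_s·(1+k_d θ_c)/[θ_c·(Y k − k_d) − 1] = 62.3 × (1 + 0.0961 × 7.09) / [7.09 × (0.344 × 3.54 − 0.0961) − 1] = 104.7 / 6.953 = 15.07 mg/L.
Observed yield with endogenous decay: Y_obs = Y / (1 + k_d·θ_c) = 0.344 / (1 + 0.0961 × 7.09) = 0.344 / 1.681 = 0.2046 g VSS/g bCOD.
ΔS = 1240 − 15.1 = 1225 mg/L, so the substrate removal rate is 769 × 1225/1000 = 941.9 kg bCOD/d.
So the net sludge growth is P_X = 0.2046 × 941.9 = 192.7 kg VSS/d.

P_X ≈ 193 kg VSS/d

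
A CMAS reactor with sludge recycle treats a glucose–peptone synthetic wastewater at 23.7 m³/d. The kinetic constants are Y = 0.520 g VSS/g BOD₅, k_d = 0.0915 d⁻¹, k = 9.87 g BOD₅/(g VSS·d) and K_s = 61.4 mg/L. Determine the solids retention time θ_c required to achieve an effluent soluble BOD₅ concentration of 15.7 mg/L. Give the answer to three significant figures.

Specific growth rate at S = 15.7 mg/L: μ = YkS/(K_s+S) = 0.520·9.87·15.7/(61.4+15.7) = 1.045 d⁻¹.
θ_c = 1/(μ − k_d) = 1/(1.045 − 0.0915) = 1/0.9536 = 1.049 d.

θ_c ≈ 1.05 d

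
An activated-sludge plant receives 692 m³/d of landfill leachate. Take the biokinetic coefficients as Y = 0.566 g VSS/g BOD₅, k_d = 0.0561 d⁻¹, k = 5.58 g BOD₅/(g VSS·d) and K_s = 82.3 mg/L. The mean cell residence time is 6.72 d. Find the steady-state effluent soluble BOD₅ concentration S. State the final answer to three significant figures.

From the Monod/SRT balance for a CMAS, S = K_s·(1+k_d θ_c)/[θ_c·(Y k − k_d) − 1] = 82.3 × (1 + 0.0561 × 6.72) / [6.72 × (0.566 × 5.58 − 0.0561) − 1] = 113.3 / 19.85 = 5.710 mg/L.

S ≈ 5.71 mg/L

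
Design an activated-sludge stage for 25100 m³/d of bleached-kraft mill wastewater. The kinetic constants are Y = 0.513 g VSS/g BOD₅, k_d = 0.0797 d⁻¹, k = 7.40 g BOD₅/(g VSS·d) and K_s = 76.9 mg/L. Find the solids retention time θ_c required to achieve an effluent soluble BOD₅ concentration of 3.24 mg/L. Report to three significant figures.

θ_c ≈ 13.6 d

From 1/θ_c = Y·k·S/(K_s + S) − k_d: Y·k·S/(K_s+S) = 0.513 × 7.40 × 3.24 / (76.9 + 3.24) = 0.1535 d⁻¹.
1/θ_c = 0.1535 − 0.0797 = 0.07378 d⁻¹, so θ_c = 13.55 d.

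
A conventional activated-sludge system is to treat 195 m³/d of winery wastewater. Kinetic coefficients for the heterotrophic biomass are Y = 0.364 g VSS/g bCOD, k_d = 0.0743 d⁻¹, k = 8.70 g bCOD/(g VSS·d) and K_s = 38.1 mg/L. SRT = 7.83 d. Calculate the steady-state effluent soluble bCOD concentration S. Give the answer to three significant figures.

For a completely mixed reactor with recycle the Lawrence–McCarty relation gives S = K_s·(1 + k_d·θ_c) / [θ_c·(Y·k − k_d) − 1] = 38.1 × (1 + 0.0743 × 7.83) / [7.83 × (0.364 × 8.70 − 0.0743) − 1] = 60.27 / 23.21 = 2.596 mg/L.

S ≈ 2.60 mg/L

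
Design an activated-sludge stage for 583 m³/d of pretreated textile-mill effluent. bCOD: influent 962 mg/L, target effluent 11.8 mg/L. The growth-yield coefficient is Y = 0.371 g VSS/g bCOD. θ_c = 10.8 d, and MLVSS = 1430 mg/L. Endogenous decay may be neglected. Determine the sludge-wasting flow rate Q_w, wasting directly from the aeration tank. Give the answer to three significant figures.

V·X = Y·Q·ΔS·θ_c gives V = 0.371 × 583 × (962 − 11.8) × 10.8 / 1430 = 1552 m³.
With mixed-liquor wasting, θ_c = V/Q_w, so Q_w = V/θ_c = 1552/10.8 = 143.7 m³/d.

Q_w ≈ 144 m³/d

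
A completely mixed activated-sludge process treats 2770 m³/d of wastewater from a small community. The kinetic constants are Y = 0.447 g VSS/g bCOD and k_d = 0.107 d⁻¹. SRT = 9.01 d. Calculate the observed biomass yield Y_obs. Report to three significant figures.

Observed yield with endogenous decay: Y_obs = Y / (1 + k_d·θ_c) = 0.447 / (1 + 0.107 × 9.01) = 0.447 / 1.964 = 0.2276 g VSS/g bCOD.

Y_obs ≈ 0.228 g VSS/g bCOD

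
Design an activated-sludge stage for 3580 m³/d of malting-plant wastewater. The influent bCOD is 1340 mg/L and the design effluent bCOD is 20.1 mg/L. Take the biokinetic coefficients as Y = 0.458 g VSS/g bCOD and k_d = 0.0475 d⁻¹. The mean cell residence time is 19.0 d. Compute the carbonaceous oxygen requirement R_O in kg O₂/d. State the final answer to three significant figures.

R_O ≈ 3110 kg O₂/d

The observed yield is Y_obs = Y/(1 + k_d·θ_c) = 0.458 / (1 + 0.0475 × 19.0) = 0.458 / 1.902 = 0.2407 g VSS per g bCOD removed.
Mass of bCOD removed per day: Q(S₀ − S) = 3580 × 1320 g/m³ = 4725 kg/d.
Biomass synthesised: P_X = Y_obs × 4725 = 1138 kg VSS/d.
R_O = Q·(S₀ − S) − 1.42·P_X = 4725 − 1.42 × 1138 = 3110 kg O₂/d.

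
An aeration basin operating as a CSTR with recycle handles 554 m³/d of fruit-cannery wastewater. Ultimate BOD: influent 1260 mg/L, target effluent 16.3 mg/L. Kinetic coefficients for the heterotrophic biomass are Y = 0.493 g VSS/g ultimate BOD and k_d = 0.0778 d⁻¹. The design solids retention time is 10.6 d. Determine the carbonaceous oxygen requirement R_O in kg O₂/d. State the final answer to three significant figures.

Y_obs = Y / (1 + k_d θ_c) = 0.493 / (1 + 0.0778 × 10.6) = 0.493 / 1.825 = 0.2702.
Substrate removed = Q·(S₀ − S) = 554 m³/d × (1260 − 16.3) g/m³ = 6.89×10^5 g/d = 689.0 kg/d.
P_X = Y_obs·Q·(S₀ − S) = 0.2702 × 689.0 = 186.2 kg VSS/d.
R_O = Q·ΔS − 1.42 P_X = 689.0 − 264.3 = 424.7 kg O₂/d.

R_O ≈ 425 kg O₂/d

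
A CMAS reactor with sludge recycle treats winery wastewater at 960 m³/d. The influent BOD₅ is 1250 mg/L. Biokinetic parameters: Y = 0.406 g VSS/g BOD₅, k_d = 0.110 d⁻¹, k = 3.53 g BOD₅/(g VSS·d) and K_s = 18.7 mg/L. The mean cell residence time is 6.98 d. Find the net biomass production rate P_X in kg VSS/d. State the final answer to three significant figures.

Effluent substrate depends only on kinetics and SRT: S = K_s(1 + k_d θ_c) / [θ_c(Yk − k_d) − 1] = 18.7 × (1 + 0.110 × 6.98) / [6.98 × (0.406 × 3.53 − 0.110) − 1] = 33.06 / 8.236 = 4.014 mg/L.
Correct the yield for decay: Y_obs = Y/(1 + k_d θ_c) = 0.406 / (1 + 0.110 × 6.98) = 0.406 / 1.768 = 0.2297.
Q·(S₀ − S) = 960 × (1250 − 4.01) × 10⁻³ = 1196 kg/d removed.
Net biomass production P_X = Y_obs × Q·(S₀ − S) = 0.2297 × 1196 = 274.7 kg VSS/d.

P_X ≈ 275 kg VSS/d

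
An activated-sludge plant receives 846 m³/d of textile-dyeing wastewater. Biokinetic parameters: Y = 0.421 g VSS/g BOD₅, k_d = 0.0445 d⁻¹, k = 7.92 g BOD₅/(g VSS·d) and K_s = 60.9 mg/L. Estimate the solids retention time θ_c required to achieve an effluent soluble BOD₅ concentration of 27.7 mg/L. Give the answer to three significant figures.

At the target effluent, Y k S/(K_s+S) = 0.421×7.92×27.7/88.60 = 1.042 d⁻¹.
θ_c = 1/(μ − k_d) = 1/(1.042 − 0.0445) = 1/0.9979 = 1.002 d.

θ_c ≈ 1.00 d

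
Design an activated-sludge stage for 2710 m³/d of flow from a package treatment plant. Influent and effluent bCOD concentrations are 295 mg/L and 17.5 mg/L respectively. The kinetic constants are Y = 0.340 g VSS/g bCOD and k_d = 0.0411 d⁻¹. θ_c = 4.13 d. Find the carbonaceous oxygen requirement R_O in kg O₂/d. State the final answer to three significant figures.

R_O ≈ 442 kg O₂/d

Y_obs = Y / (1 + k_d θ_c) = 0.340 / (1 + 0.0411 × 4.13) = 0.340 / 1.170 = 0.2907.
Q·(S₀ − S) = 2710 × (295 − 17.5) × 10⁻³ = 752.0 kg/d removed.
Net sludge production P_X = 0.2907 × 752.0 = 218.6 kg VSS/d.
R_O = Q·ΔS − 1.42 P_X = 752.0 − 310.4 = 441.6 kg O₂/d.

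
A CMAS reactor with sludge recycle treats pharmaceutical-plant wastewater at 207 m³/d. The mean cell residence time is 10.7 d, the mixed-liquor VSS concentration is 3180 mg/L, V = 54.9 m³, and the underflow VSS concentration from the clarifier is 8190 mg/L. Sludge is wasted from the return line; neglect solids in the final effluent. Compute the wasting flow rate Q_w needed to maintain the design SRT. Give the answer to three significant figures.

θ_c = V·X/(Q_w·X_r) when wasting from the recycle, so Q_w = V·X/(θ_c·X_r) = 54.90 × 3180 / (10.7 × 8190) = 1.992 m³/d.

Q_w ≈ 1.99 m³/d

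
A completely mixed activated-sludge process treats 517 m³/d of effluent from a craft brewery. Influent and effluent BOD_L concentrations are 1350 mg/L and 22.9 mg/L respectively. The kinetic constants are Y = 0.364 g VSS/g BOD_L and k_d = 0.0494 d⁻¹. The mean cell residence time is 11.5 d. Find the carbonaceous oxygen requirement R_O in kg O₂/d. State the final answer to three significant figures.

R_O ≈ 460 kg O₂/d

Observed yield with endogenous decay: Y_obs = Y / (1 + k_d·θ_c) = 0.364 / (1 + 0.0494 × 11.5) = 0.364 / 1.568 = 0.2321 g VSS/g BOD_L.
Mass of BOD_L removed per day: Q(S₀ − S) = 517 × 1327 g/m³ = 686.1 kg/d.
Biomass synthesised: P_X = Y_obs × 686.1 = 159.3 kg VSS/d.
R_O = Q·(S₀ − S) − 1.42·P_X = 686.1 − 1.42 × 159.3 = 460.0 kg O₂/d.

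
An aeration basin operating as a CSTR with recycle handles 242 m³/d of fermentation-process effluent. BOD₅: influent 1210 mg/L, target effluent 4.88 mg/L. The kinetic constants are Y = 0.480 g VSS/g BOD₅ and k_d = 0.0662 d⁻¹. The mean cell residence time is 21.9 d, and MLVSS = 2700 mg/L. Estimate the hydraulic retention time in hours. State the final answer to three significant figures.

Steady-state biomass mass balance: V·X·(1 + k_d·θ_c) = Y·Q·(S₀ − S)·θ_c, so V = 0.480 × 242 × (1210 − 4.88) × 21.9 / [2700 × (1 + 0.0662 × 21.9)] = 3.07×10^6 / 6614 = 463.5 m³.
HRT = V/Q = 463.5 m³ / 242 m³·d⁻¹ = 1.915 d × 24 = 45.97 h.

τ ≈ 46.0 h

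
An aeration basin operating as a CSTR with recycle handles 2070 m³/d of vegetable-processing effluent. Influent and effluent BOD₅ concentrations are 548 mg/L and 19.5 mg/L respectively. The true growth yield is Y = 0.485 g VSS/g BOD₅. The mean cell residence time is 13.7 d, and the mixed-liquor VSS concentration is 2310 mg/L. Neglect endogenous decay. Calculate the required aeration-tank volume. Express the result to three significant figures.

With k_d = 0 the design equation reduces to V = Y Q (S₀−S) θ_c / X = 0.485 × 2070 × (548 − 19.5) × 13.7 / 2310 = 3147 m³.

V ≈ 3150 m³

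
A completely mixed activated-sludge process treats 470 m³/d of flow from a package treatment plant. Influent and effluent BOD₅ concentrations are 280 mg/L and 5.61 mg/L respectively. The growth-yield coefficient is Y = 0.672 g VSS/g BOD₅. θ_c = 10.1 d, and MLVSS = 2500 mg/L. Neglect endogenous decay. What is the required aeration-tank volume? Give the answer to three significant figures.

V ≈ 350 m³

V·X = Y·Q·ΔS·θ_c gives V = 0.672 × 470 × (280 − 5.61) × 10.1 / 2500 = 350.1 m³.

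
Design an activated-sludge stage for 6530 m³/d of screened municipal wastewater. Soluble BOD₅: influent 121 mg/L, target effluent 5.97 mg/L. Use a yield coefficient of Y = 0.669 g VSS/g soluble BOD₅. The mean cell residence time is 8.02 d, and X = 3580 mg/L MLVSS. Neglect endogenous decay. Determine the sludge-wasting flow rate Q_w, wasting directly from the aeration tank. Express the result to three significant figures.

Q_w ≈ 140 m³/d

V·X = Y·Q·ΔS·θ_c gives V = 0.669 × 6530 × (121 − 5.97) × 8.02 / 3580 = 1126 m³.
Wasting from the aeration tank: Q_w = V / θ_c = 1126 / 8.02 = 140.4 m³/d.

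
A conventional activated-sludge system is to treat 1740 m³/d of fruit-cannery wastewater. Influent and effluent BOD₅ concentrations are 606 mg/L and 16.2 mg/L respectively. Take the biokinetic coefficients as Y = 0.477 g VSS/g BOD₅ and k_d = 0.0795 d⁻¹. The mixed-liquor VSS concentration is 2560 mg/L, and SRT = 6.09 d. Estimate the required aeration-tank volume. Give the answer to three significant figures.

V ≈ 785 m³

From the SRT design equation V = Y Q (S₀−S) θ_c / [X (1 + k_d θ_c)] = 0.477 × 1740 × (606 − 16.2) × 6.09 / [2560 × (1 + 0.0795 × 6.09)] = 2.98×10^6 / 3799 = 784.6 m³.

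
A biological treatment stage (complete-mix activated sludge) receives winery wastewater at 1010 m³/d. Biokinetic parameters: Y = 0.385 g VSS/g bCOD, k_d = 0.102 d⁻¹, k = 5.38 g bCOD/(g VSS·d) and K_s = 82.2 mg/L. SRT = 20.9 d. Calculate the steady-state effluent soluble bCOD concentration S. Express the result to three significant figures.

For a completely mixed reactor with recycle the Lawrence–McCarty relation gives S = K_s·(1 + k_d·θ_c) / [θ_c·(Y·k − k_d) − 1] = 82.2 × (1 + 0.102 × 20.9) / [20.9 × (0.385 × 5.38 − 0.102) − 1] = 257.4 / 40.16 = 6.410 mg/L.

S ≈ 6.41 mg/L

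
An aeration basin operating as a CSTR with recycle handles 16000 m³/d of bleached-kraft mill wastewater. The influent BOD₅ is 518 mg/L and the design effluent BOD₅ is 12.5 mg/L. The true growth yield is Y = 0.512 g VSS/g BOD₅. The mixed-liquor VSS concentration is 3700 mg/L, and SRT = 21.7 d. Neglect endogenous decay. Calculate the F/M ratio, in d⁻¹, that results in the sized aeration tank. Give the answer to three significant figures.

V·X = Y·Q·ΔS·θ_c gives V = 0.512 × 16000 × (518 − 12.5) × 21.7 / 3700 = 24287 m³.
Food-to-microorganism ratio F/M = Q S₀ / (V X) = 16000 × 518 / (24287 × 3700) = 0.09223 d⁻¹.

F/M ≈ 0.0922 d⁻¹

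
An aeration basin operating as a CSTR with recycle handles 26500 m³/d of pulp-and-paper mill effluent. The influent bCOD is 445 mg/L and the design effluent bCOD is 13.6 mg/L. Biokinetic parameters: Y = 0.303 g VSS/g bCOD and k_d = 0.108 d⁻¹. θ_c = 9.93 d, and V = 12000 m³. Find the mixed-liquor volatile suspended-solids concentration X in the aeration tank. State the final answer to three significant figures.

X ≈ 1380 mg/L

X = Y·Q·ΔS·θ_c / [V·(1 + k_d θ_c)] = 0.303 × 26500 × (445 − 13.6) × 9.93 / [12000 × (1 + 0.108 × 9.93)] = 1383 mg/L.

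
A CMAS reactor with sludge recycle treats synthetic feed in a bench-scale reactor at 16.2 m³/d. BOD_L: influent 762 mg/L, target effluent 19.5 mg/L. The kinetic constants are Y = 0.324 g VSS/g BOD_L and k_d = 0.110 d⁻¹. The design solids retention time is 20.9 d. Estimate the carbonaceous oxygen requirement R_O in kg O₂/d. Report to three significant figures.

R_O ≈ 10.4 kg O₂/d

Observed yield with endogenous decay: Y_obs = Y / (1 + k_d·θ_c) = 0.324 / (1 + 0.110 × 20.9) = 0.324 / 3.299 = 0.09821 g VSS/g BOD_L.
ΔS = 762 − 19.5 = 742.5 mg/L, so the substrate removal rate is 16.2 × 742.5/1000 = 12.03 kg BOD_L/d.
Net sludge production P_X = 0.09821 × 12.03 = 1.181 kg VSS/d.
R_O = Q·(S₀ − S) − 1.42·P_X = 12.03 − 1.42 × 1.181 = 10.35 kg O₂/d.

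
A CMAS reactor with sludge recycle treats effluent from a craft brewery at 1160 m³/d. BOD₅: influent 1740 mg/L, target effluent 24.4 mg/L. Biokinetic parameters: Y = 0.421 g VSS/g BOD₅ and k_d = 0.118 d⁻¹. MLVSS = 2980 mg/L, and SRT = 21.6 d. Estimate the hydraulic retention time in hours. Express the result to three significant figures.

From the SRT design equation V = Y Q (S₀−S) θ_c / [X (1 + k_d θ_c)] = 0.421 × 1160 × (1740 − 24.4) × 21.6 / [2980 × (1 + 0.118 × 21.6)] = 1.81×10^7 / 10575 = 1711 m³.
HRT = V/Q = 1711 m³ / 1160 m³·d⁻¹ = 1.475 d × 24 = 35.41 h.

τ ≈ 35.4 h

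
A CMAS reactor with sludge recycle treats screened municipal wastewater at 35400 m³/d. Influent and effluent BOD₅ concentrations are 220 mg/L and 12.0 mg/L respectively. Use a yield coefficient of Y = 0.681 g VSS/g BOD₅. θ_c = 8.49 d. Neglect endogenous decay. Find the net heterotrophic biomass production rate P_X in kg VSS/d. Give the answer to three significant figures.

Since k_d ≈ 0, Y_obs = Y = 0.681 g VSS/g BOD₅.
ΔS = 220 − 12.0 = 208.0 mg/L, so the substrate removal rate is 35400 × 208.0/1000 = 7363 kg BOD₅/d.
So the net sludge growth is P_X = 0.6810 × 7363 = 5014 kg VSS/d.

P_X ≈ 5010 kg VSS/d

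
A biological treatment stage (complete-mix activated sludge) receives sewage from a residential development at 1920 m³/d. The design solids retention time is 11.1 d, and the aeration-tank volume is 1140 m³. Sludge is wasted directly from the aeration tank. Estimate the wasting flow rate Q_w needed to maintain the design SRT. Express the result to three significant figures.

Q_w ≈ 103 m³/d

With mixed-liquor wasting, θ_c = V/Q_w, so Q_w = V/θ_c = 1140/11.1 = 102.7 m³/d.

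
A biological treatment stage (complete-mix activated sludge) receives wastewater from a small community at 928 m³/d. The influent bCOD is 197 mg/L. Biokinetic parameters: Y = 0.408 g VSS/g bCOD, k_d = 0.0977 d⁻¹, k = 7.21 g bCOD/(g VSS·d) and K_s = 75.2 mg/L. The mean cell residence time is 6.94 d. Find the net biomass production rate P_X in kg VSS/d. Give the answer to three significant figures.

P_X ≈ 42.9 kg VSS/d

From the Monod/SRT balance for a CMAS, S = K_s·(1+k_d θ_c)/[θ_c·(Y k − k_d) − 1] = 75.2 × (1 + 0.0977 × 6.94) / [6.94 × (0.408 × 7.21 − 0.0977) − 1] = 126.2 / 18.74 = 6.735 mg/L.
Y_obs = Y / (1 + k_d θ_c) = 0.408 / (1 + 0.0977 × 6.94) = 0.408 / 1.678 = 0.2431.
Q·(S₀ − S) = 928 × (197 − 6.73) × 10⁻³ = 176.6 kg/d removed.
Biomass produced: P_X = Y_obs·Q·ΔS = 0.2431 × 176.6 ≈ 42.93 kg VSS/d.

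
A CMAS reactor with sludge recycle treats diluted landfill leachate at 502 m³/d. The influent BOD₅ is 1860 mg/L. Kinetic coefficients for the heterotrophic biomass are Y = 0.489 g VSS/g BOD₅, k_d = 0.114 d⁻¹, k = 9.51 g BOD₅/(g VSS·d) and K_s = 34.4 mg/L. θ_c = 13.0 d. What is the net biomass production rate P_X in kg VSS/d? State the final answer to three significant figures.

From the Monod/SRT balance for a CMAS, S = K_s·(1+k_d θ_c)/[θ_c·(Y k − k_d) − 1] = 34.4 × (1 + 0.114 × 13.0) / [13.0 × (0.489 × 9.51 − 0.114) − 1] = 85.38 / 57.97 = 1.473 mg/L.
Correct the yield for decay: Y_obs = Y/(1 + k_d θ_c) = 0.489 / (1 + 0.114 × 13.0) = 0.489 / 2.482 = 0.1970.
ΔS = 1860 − 1.47 = 1859 mg/L, so the substrate removal rate is 502 × 1859/1000 = 933.0 kg BOD₅/d.
Net biomass production P_X = Y_obs × Q·(S₀ − S) = 0.1970 × 933.0 = 183.8 kg VSS/d.

P_X ≈ 184 kg VSS/d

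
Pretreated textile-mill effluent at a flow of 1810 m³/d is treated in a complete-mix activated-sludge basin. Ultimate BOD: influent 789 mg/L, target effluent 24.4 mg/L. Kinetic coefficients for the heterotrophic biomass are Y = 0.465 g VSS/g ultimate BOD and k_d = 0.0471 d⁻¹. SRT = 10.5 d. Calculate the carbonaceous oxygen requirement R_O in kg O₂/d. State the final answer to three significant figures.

Correct the yield for decay: Y_obs = Y/(1 + k_d θ_c) = 0.465 / (1 + 0.0471 × 10.5) = 0.465 / 1.495 = 0.3111.
Q·(S₀ − S) = 1810 × (789 − 24.4) × 10⁻³ = 1384 kg/d removed.
P_X = Y_obs·Q·(S₀ − S) = 0.3111 × 1384 = 430.6 kg VSS/d.
R_O = Q·ΔS − 1.42 P_X = 1384 − 611.4 = 772.5 kg O₂/d.

R_O ≈ 773 kg O₂/d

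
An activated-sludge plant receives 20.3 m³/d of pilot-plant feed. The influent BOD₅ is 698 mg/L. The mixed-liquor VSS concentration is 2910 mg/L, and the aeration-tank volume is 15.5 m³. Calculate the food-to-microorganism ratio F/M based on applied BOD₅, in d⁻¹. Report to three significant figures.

Food-to-microorganism ratio F/M = Q S₀ / (V X) = 20.3 × 698 / (15.50 × 2910) = 0.3141 d⁻¹.

F/M ≈ 0.314 d⁻¹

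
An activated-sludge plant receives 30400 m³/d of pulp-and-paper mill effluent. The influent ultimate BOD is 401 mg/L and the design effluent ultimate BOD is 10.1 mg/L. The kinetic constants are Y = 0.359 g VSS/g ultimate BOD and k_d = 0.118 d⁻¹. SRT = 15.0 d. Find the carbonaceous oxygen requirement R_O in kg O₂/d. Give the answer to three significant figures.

Observed yield with endogenous decay: Y_obs = Y / (1 + k_d·θ_c) = 0.359 / (1 + 0.118 × 15.0) = 0.359 / 2.770 = 0.1296 g VSS/g ultimate BOD.
Substrate removed = Q·(S₀ − S) = 30400 m³/d × (401 − 10.1) g/m³ = 1.19×10^7 g/d = 11883 kg/d.
Net sludge production P_X = 0.1296 × 11883 = 1540 kg VSS/d.
R_O = Q·ΔS − 1.42 P_X = 11883 − 2187 = 9696 kg O₂/d.

R_O ≈ 9700 kg O₂/d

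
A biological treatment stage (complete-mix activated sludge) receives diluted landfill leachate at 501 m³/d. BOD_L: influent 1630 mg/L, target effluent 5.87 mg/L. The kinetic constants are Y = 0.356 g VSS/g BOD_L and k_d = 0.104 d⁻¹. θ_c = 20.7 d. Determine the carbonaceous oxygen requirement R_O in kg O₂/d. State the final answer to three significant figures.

R_O ≈ 683 kg O₂/d

The observed yield is Y_obs = Y/(1 + k_d·θ_c) = 0.356 / (1 + 0.104 × 20.7) = 0.356 / 3.153 = 0.1129 g VSS per g BOD_L removed.
Substrate removed = Q·(S₀ − S) = 501 m³/d × (1630 − 5.87) g/m³ = 8.14×10^5 g/d = 813.7 kg/d.
P_X = Y_obs·Q·(S₀ − S) = 0.1129 × 813.7 = 91.88 kg VSS/d.
R_O = Q·(S₀ − S) − 1.42·P_X = 813.7 − 1.42 × 91.88 = 683.2 kg O₂/d.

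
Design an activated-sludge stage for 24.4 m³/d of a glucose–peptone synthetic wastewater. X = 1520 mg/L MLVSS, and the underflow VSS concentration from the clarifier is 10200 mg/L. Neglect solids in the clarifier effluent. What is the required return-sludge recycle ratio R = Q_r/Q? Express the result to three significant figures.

R = Q_r/Q = X/(X_r − X) = 1520 / (10200 − 1520) = 0.1751.

R ≈ 0.175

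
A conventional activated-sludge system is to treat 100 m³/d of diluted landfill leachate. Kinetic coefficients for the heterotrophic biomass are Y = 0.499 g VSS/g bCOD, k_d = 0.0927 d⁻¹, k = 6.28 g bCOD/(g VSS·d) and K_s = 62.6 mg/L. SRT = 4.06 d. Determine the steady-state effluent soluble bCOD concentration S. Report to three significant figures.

For a completely mixed reactor with recycle the Lawrence–McCarty relation gives S = K_s·(1 + k_d·θ_c) / [θ_c·(Y·k − k_d) − 1] = 62.6 × (1 + 0.0927 × 4.06) / [4.06 × (0.499 × 6.28 − 0.0927) − 1] = 86.16 / 11.35 = 7.594 mg/L.

S ≈ 7.59 mg/L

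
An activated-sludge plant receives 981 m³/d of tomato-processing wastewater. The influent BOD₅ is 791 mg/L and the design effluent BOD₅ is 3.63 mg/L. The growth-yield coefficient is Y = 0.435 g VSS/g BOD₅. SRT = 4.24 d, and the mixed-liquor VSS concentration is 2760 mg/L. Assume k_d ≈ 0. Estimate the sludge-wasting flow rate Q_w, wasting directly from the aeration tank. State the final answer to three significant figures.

V·X = Y·Q·ΔS·θ_c gives V = 0.435 × 981 × (791 − 3.63) × 4.24 / 2760 = 516.2 m³.
Wasting from the aeration tank: Q_w = V / θ_c = 516.2 / 4.24 = 121.7 m³/d.

Q_w ≈ 122 m³/d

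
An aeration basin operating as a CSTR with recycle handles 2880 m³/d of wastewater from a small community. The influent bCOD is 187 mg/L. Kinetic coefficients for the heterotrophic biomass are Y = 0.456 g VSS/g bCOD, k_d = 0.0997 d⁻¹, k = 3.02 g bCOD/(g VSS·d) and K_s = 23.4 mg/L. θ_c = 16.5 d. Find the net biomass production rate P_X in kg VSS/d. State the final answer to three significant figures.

P_X ≈ 91.3 kg VSS/d

For a completely mixed reactor with recycle the Lawrence–McCarty relation gives S = K_s·(1 + k_d·θ_c) / [θ_c·(Y·k − k_d) − 1] = 23.4 × (1 + 0.0997 × 16.5) / [16.5 × (0.456 × 3.02 − 0.0997) − 1] = 61.89 / 20.08 = 3.083 mg/L.
Observed yield with endogenous decay: Y_obs = Y / (1 + k_d·θ_c) = 0.456 / (1 + 0.0997 × 16.5) = 0.456 / 2.645 = 0.1724 g VSS/g bCOD.
Substrate removed = Q·(S₀ − S) = 2880 m³/d × (187 − 3.08) g/m³ = 5.3×10^5 g/d = 529.7 kg/d.
P_X = Y_obs · Q(S₀ − S) = 0.1724 × 529.7 = 91.32 kg VSS/d.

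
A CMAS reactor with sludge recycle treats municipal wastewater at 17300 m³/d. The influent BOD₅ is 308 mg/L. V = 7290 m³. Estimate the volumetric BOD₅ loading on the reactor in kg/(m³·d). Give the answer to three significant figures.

L_v ≈ 0.731 kg BOD₅/(m³·d)

Applied BOD₅ load per unit volume = Q·S₀/V = (17300 × 308/1000)/7290 = 0.7309 kg BOD₅·m⁻³·d⁻¹.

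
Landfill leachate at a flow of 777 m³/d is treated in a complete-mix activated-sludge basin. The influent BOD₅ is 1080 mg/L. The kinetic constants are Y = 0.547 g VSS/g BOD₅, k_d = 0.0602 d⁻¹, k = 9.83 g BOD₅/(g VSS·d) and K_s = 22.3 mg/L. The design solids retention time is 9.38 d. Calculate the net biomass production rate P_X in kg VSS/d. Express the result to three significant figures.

For a completely mixed reactor with recycle the Lawrence–McCarty relation gives S = K_s·(1 + k_d·θ_c) / [θ_c·(Y·k − k_d) − 1] = 22.3 × (1 + 0.0602 × 9.38) / [9.38 × (0.547 × 9.83 − 0.0602) − 1] = 34.89 / 48.87 = 0.7140 mg/L.
Y_obs = Y / (1 + k_d θ_c) = 0.547 / (1 + 0.0602 × 9.38) = 0.547 / 1.565 = 0.3496.
Q·(S₀ − S) = 777 × (1080 − 0.714) × 10⁻³ = 838.6 kg/d removed.
Biomass produced: P_X = Y_obs·Q·ΔS = 0.3496 × 838.6 ≈ 293.2 kg VSS/d.

P_X ≈ 293 kg VSS/d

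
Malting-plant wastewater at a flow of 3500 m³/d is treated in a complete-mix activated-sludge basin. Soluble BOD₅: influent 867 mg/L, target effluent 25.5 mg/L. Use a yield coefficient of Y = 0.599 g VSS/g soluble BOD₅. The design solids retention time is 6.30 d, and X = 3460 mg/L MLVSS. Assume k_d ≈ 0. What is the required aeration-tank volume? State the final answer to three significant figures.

Biomass mass balance (decay neglected): V·X = Y·Q·(S₀ − S)·θ_c, so V = 0.599 × 3500 × (867 − 25.5) × 6.30 / 3460 = 3212 m³.

V ≈ 3210 m³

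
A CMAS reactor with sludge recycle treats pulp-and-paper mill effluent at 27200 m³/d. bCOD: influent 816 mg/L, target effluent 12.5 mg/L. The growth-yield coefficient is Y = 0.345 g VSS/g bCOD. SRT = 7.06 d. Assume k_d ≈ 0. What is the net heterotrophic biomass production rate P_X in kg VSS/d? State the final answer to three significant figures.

P_X ≈ 7540 kg VSS/d

No decay correction is needed, so Y_obs = Y = 0.345.
Mass of bCOD removed per day: Q(S₀ − S) = 27200 × 803.5 g/m³ = 21855 kg/d.
Biomass produced: P_X = Y_obs·Q·ΔS = 0.3450 × 21855 ≈ 7540 kg VSS/d.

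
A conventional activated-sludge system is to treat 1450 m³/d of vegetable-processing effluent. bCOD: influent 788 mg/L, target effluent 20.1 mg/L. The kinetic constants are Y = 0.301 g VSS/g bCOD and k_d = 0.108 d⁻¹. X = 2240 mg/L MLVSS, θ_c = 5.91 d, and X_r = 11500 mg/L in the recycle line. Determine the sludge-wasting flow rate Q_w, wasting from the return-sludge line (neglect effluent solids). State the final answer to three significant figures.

From the SRT design equation V = Y Q (S₀−S) θ_c / [X (1 + k_d θ_c)] = 0.301 × 1450 × (788 − 20.1) × 5.91 / [2240 × (1 + 0.108 × 5.91)] = 1.98×10^6 / 3670 = 539.7 m³.
Q_w = (V·X)/(θ_c X_r) = 539.7 × 2240 / (5.91 × 11500) = 17.79 m³/d.

Q_w ≈ 17.8 m³/d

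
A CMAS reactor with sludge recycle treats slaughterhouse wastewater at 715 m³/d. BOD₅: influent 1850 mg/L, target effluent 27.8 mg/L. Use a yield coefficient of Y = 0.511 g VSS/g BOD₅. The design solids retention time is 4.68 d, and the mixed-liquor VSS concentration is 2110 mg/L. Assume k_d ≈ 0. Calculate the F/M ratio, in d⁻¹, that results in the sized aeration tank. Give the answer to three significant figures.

Biomass mass balance (decay neglected): V·X = Y·Q·(S₀ − S)·θ_c, so V = 0.511 × 715 × (1850 − 27.8) × 4.68 / 2110 = 1477 m³.
F/M = applied load / biomass = Q·S₀/(V·X) = 715 × 1850 / (1477 × 2110) = 0.4245 d⁻¹.

F/M ≈ 0.425 d⁻¹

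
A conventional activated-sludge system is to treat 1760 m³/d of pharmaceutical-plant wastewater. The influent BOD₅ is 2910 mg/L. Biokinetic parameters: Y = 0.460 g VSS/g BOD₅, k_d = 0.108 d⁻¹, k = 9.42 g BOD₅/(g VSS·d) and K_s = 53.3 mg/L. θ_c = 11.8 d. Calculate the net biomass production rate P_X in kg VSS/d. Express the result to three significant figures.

P_X ≈ 1030 kg VSS/d

Effluent substrate depends only on kinetics and SRT: S = K_s(1 + k_d θ_c) / [θ_c(Yk − k_d) − 1] = 53.3 × (1 + 0.108 × 11.8) / [11.8 × (0.460 × 9.42 − 0.108) − 1] = 121.2 / 48.86 = 2.481 mg/L.
Observed yield with endogenous decay: Y_obs = Y / (1 + k_d·θ_c) = 0.460 / (1 + 0.108 × 11.8) = 0.460 / 2.274 = 0.2023 g VSS/g BOD₅.
Q·(S₀ − S) = 1760 × (2910 − 2.48) × 10⁻³ = 5117 kg/d removed.
Net biomass production P_X = Y_obs × Q·(S₀ − S) = 0.2023 × 5117 = 1035 kg VSS/d.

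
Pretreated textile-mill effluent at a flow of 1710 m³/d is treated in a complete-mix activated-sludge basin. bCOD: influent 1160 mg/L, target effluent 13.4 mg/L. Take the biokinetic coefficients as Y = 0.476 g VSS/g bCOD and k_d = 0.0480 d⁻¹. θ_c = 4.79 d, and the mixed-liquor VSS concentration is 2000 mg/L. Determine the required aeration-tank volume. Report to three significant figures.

V ≈ 1820 m³

Rearranging the biomass balance for a CMAS with decay, V = Y·Q·ΔS·θ_c / [X·(1+k_d θ_c)] = 0.476 × 1710 × (1160 − 13.4) × 4.79 / [2000 × (1 + 0.0480 × 4.79)] = 4.47×10^6 / 2460 = 1817 m³.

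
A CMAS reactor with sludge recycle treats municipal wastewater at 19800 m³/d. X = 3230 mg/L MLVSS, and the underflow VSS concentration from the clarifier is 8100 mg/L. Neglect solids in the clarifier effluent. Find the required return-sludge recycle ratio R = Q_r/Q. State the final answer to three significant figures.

R ≈ 0.663

R = Q_r/Q = X/(X_r − X) = 3230 / (8100 − 3230) = 0.6632.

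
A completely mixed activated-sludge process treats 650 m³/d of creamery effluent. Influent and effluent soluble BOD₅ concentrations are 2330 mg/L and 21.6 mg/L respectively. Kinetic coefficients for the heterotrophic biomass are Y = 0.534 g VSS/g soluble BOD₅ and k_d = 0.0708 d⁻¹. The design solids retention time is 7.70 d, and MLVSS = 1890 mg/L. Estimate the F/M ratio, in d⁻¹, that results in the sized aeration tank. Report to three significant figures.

F/M ≈ 0.379 d⁻¹

From the SRT design equation V = Y Q (S₀−S) θ_c / [X (1 + k_d θ_c)] = 0.534 × 650 × (2330 − 21.6) × 7.70 / [1890 × (1 + 0.0708 × 7.70)] = 6.17×10^6 / 2920 = 2113 m³.
F/M = applied load / biomass = Q·S₀/(V·X) = 650 × 2330 / (2113 × 1890) = 0.3793 d⁻¹.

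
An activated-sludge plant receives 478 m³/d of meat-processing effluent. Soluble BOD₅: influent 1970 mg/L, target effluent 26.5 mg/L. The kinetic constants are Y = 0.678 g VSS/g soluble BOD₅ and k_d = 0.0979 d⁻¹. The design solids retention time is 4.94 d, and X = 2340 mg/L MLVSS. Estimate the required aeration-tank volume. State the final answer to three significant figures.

V ≈ 896 m³

From the SRT design equation V = Y Q (S₀−S) θ_c / [X (1 + k_d θ_c)] = 0.678 × 478 × (1970 − 26.5) × 4.94 / [2340 × (1 + 0.0979 × 4.94)] = 3.11×10^6 / 3472 = 896.2 m³.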